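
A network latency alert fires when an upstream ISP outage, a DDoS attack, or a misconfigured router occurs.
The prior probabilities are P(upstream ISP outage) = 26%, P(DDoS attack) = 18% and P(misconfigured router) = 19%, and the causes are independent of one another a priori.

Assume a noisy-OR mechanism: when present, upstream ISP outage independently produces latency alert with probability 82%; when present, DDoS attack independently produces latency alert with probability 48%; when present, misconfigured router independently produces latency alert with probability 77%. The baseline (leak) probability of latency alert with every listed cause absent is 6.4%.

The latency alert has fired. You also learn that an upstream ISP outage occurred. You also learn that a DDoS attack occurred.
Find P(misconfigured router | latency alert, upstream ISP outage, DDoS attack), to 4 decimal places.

P(misconfigured router | latency alert, upstream ISP outage, DDoS attack) ≈ 0.2012

Under noisy-OR, P(latency alert | causes) = 1 − (1−0.064)·∏(1−qᵢ) over the active causes.
P(latency alert | upstream ISP outage, DDoS attack) = 0.91239·0.81 + 0.97985·0.19 = 0.739036 + 0.186171 = 0.925207
The misconfigured router-present share is 0.97985·0.19 = 0.186171.
P(misconfigured router | latency alert, upstream ISP outage, DDoS attack) = 0.186171 / 0.925207 ≈ 0.2012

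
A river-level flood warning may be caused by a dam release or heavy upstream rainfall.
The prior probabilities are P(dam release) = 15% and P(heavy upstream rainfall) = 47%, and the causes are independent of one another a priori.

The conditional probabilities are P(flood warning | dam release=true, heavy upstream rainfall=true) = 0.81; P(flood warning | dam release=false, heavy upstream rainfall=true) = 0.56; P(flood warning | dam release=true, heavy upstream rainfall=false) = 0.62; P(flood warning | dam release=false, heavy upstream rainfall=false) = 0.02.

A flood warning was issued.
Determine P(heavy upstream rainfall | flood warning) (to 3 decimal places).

By total probability over the 4 (dam release, heavy upstream rainfall) configurations:
  P(flood warning) = 0.02·0.85·0.53 + 0.56·0.85·0.47 + 0.62·0.15·0.53 + 0.81·0.15·0.47
        = 0.009010 + 0.223720 + 0.049290 + 0.057105 = 0.339125
The terms with heavy upstream rainfall present sum to 0.280825, so
  P(heavy upstream rainfall | flood warning) = 0.280825 / 0.339125 ≈ 0.828

P(heavy upstream rainfall | flood warning) ≈ 0.828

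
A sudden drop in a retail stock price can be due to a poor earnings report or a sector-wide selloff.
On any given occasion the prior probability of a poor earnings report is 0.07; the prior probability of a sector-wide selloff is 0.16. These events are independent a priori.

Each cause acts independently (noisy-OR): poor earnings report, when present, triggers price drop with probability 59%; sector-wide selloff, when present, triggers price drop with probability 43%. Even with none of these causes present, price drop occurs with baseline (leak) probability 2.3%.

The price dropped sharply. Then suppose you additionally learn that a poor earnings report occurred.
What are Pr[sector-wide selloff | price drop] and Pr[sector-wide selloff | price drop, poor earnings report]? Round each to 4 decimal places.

Pr[sector-wide selloff | price drop] ≈ 0.5836; Pr[sector-wide selloff | price drop, poor earnings report] ≈ 0.1969

Under noisy-OR, P(price drop | causes) = 1 − (1−0.023)·∏(1−qᵢ) over the active causes.
Enumerate the 4 (poor earnings report, sector-wide selloff) configurations and weight by the priors:
  P(price drop) = 0.023·0.93·0.84 + 0.44311·0.93·0.16 + 0.59943·0.07·0.84 + 0.771675·0.07·0.16
        = 0.017968 + 0.065935 + 0.035246 + 0.008643 = 0.127792
Keeping only the sector-wide selloff-present terms gives 0.074578, so
  P(sector-wide selloff | price drop) = 0.074578 / 0.127792 ≈ 0.5836

Now condition on the additional information:
For the numerator, keep only sector-wide selloff=true terms: 0.771675*0.16 = 0.123468
Denominator P(price drop | poor earnings report): 0.59943*0.84 + 0.771675*0.16 = 0.626989
P(sector-wide selloff | price drop, poor earnings report) = 0.123468/0.626989 ≈ 0.1969
Conditioning on poor earnings report lowers the posterior on sector-wide selloff: the classic explaining-away effect in a common-effect structure.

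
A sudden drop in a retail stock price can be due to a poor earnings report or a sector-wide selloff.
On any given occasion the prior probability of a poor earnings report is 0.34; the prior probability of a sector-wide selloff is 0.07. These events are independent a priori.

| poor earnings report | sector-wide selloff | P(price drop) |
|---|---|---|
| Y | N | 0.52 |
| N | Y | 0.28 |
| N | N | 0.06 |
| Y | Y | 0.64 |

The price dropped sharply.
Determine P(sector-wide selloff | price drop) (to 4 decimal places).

P(sector-wide selloff | price drop) ≈ 0.1228

Weight on sector-wide selloff=true, given the evidence: 0.012936 + 0.015232 = 0.028168
Normalizer over all consistent configurations: 0.06·0.66·0.93 + 0.28·0.66·0.07 + 0.52·0.34·0.93 + 0.64·0.34·0.07 = 0.229420
Posterior = 0.028168 / 0.229420 ≈ 0.1228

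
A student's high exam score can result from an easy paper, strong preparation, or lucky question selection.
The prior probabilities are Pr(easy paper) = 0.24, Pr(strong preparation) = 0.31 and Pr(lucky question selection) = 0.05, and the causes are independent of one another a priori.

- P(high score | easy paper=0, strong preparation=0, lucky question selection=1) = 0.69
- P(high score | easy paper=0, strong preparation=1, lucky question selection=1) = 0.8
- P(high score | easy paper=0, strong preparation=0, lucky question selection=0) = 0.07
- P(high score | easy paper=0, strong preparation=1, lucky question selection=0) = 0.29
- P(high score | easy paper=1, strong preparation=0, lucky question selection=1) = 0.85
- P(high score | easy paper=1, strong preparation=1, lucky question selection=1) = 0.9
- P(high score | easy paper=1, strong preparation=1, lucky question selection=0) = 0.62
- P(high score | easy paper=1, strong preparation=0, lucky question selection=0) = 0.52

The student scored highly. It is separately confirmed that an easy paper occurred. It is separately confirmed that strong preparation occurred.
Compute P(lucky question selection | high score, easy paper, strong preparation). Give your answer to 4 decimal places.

By total probability over both values of lucky question selection:
  P(high score | easy paper, strong preparation) = 0.62·0.95 + 0.9·0.05
        = 0.589000 + 0.045000 = 0.634000
The terms with lucky question selection present sum to 0.045000, so
  P(lucky question selection | high score, easy paper, strong preparation) = 0.045000 / 0.634000 ≈ 0.0710

P(lucky question selection | high score, easy paper, strong preparation) ≈ 0.0710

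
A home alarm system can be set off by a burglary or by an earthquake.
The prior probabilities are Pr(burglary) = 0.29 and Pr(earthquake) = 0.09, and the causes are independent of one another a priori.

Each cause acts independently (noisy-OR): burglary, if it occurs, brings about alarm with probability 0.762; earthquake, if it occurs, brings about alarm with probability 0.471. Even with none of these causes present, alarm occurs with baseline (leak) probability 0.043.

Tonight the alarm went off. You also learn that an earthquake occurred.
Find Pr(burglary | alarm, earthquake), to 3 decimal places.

Under noisy-OR, P(alarm | causes) = 1 − (1−0.043)·∏(1−qᵢ) over the active causes.
For the numerator, keep only burglary=true terms: 0.879512·0.29 = 0.255058
Denominator P(alarm | earthquake): 0.493747·0.71 + 0.879512·0.29 = 0.605618
P(burglary | alarm, earthquake) = 0.255058/0.605618 ≈ 0.421

Pr(burglary | alarm, earthquake) ≈ 0.421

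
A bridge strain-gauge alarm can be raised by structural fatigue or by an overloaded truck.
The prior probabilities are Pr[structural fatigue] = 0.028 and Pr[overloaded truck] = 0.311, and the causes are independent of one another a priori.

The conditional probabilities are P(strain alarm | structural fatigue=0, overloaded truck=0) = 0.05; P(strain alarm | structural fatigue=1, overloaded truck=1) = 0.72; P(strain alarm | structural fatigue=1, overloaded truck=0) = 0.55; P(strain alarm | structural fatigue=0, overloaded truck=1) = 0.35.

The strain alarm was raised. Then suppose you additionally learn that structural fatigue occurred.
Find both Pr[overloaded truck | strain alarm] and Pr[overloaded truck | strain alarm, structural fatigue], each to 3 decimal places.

Sum P(strain alarm|·) weighted by the priors over the 4 (structural fatigue, overloaded truck) configurations:
  P(strain alarm) = 0.05×0.972×0.689 + 0.35×0.972×0.311 + 0.55×0.028×0.689 + 0.72×0.028×0.311
        = 0.033485 + 0.105802 + 0.010611 + 0.006270 = 0.156168
Keeping only the overloaded truck-present terms gives 0.112072, so
  P(overloaded truck | strain alarm) = 0.112072 / 0.156168 ≈ 0.718

Now also conditioning on structural fatigue=true:
Enumerate both values of overloaded truck and weight by the priors:
  P(strain alarm | structural fatigue) = 0.55×0.689 + 0.72×0.311
        = 0.378950 + 0.223920 = 0.602870
Keeping only the overloaded truck-present terms gives 0.223920, so
  P(overloaded truck | strain alarm, structural fatigue) = 0.223920 / 0.602870 ≈ 0.371
Conditioning on structural fatigue lowers the posterior on overloaded truck: the classic explaining-away effect in a common-effect structure.

Pr[overloaded truck | strain alarm] ≈ 0.718; Pr[overloaded truck | strain alarm, structural fatigue] ≈ 0.371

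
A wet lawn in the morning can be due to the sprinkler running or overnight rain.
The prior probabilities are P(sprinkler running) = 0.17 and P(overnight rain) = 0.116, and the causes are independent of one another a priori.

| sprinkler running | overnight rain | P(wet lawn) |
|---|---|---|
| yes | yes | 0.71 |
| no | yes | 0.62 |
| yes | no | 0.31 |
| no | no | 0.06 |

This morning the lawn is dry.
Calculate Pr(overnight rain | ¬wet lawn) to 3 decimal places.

Enumerate the 4 (sprinkler running, overnight rain) configurations and weight by the priors:
  P(¬wet lawn) = 0.94×0.83×0.884 + 0.38×0.83×0.116 + 0.69×0.17×0.884 + 0.29×0.17×0.116
        = 0.689697 + 0.036586 + 0.103693 + 0.005719 = 0.835695
Configurations with overnight rain contribute 0.042305, so
  P(overnight rain | ¬wet lawn) = 0.042305 / 0.835695 ≈ 0.051

Pr(overnight rain | ¬wet lawn) ≈ 0.051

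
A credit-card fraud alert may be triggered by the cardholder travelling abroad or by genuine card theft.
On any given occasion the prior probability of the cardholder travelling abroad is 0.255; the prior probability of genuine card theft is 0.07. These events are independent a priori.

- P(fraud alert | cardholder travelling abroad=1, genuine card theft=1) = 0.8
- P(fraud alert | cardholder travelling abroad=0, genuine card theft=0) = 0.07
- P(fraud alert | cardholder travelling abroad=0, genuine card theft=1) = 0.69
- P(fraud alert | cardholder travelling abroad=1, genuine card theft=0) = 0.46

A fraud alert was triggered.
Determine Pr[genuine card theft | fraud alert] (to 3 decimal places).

Pr[genuine card theft | fraud alert] ≈ 0.242

P(fraud alert) = 0.07*0.745*0.93 + 0.69*0.745*0.07 + 0.46*0.255*0.93 + 0.8*0.255*0.07 = 0.048500 + 0.035984 + 0.109089 + 0.014280 = 0.207853
Of this, 0.050264 comes from 0.035984 + 0.014280 (the genuine card theft=true cases).
P(genuine card theft | fraud alert) = 0.050264 / 0.207853 ≈ 0.242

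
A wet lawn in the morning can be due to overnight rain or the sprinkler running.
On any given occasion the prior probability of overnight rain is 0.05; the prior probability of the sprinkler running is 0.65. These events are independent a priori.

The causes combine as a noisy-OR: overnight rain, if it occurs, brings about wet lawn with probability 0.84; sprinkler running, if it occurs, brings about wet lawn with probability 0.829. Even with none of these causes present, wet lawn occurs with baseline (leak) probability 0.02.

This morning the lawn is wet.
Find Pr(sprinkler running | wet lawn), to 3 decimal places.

Pr(sprinkler running | wet lawn) ≈ 0.962

Under noisy-OR, P(wet lawn | causes) = 1 − (1−0.02)·∏(1−qᵢ) over the active causes.
Numerator (weight on configurations with sprinkler running): 0.514019 + 0.031629 = 0.545648
Normalizer over all consistent configurations: 0.02×0.95×0.35 + 0.83242×0.95×0.65 + 0.8432×0.05×0.35 + 0.973187×0.05×0.65 = 0.567054
P(sprinkler running | wet lawn) = 0.545648/0.567054 ≈ 0.962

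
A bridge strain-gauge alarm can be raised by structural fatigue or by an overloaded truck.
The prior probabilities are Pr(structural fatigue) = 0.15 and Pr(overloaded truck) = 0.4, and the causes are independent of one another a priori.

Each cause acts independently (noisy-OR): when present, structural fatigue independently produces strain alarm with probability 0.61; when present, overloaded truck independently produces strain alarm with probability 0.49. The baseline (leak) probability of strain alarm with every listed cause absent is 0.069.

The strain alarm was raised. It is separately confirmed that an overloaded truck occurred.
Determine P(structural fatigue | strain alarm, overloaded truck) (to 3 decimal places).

Under noisy-OR, P(strain alarm | causes) = 1 − (1−0.069)·∏(1−qᵢ) over the active causes.
Sum P(strain alarm|·) weighted by the priors over both values of structural fatigue:
  P(strain alarm | overloaded truck) = 0.52519*0.85 + 0.814824*0.15
        = 0.446412 + 0.122224 = 0.568636
The terms with structural fatigue present sum to 0.122224, so
  P(structural fatigue | strain alarm, overloaded truck) = 0.122224 / 0.568636 ≈ 0.215

P(structural fatigue | strain alarm, overloaded truck) ≈ 0.215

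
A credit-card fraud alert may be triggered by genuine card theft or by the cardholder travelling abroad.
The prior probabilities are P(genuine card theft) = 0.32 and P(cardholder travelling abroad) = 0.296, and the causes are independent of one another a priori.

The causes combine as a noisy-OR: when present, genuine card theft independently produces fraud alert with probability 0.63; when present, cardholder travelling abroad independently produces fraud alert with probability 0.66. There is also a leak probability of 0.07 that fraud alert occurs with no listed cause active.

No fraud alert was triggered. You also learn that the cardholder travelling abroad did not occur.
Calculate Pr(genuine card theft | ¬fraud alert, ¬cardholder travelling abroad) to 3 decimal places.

Under noisy-OR, P(fraud alert | causes) = 1 − (1−0.07)·∏(1−qᵢ) over the active causes.
Sum P(¬fraud alert|·) weighted by the priors over both values of genuine card theft:
  P(¬fraud alert | ¬cardholder travelling abroad) = 0.93×0.68 + 0.3441×0.32
        = 0.632400 + 0.110112 = 0.742512
Configurations with genuine card theft contribute 0.110112, so
  P(genuine card theft | ¬fraud alert, ¬cardholder travelling abroad) = 0.110112 / 0.742512 ≈ 0.148

Pr(genuine card theft | ¬fraud alert, ¬cardholder travelling abroad) ≈ 0.148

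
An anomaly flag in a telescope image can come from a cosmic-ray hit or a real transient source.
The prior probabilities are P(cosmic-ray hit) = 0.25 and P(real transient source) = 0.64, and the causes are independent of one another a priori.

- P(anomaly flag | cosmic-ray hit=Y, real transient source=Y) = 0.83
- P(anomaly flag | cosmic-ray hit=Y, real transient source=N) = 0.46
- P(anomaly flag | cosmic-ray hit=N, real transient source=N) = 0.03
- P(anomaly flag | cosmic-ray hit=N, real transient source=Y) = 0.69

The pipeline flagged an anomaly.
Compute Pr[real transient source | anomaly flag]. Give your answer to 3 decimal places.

Weight on real transient source=true, given the evidence: 0.331200 + 0.132800 = 0.464000
Denominator P(anomaly flag): 0.03·0.75·0.36 + 0.69·0.75·0.64 + 0.46·0.25·0.36 + 0.83·0.25·0.64 = 0.513500
P(real transient source | anomaly flag) = 0.464000/0.513500 ≈ 0.904

Pr[real transient source | anomaly flag] ≈ 0.904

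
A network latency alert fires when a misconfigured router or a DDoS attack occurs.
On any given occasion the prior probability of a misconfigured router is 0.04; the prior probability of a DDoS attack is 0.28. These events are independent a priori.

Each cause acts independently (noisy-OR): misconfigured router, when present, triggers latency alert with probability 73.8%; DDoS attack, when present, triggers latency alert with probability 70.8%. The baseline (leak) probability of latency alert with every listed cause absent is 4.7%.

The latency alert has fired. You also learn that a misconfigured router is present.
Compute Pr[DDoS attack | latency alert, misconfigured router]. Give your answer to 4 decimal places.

Under noisy-OR, P(latency alert | causes) = 1 − (1−0.047)·∏(1−qᵢ) over the active causes.
Numerator (weight on configurations with DDoS attack): 0.927092×0.28 = 0.259586
Denominator P(latency alert | misconfigured router): 0.750314×0.72 + 0.927092×0.28 = 0.799812
Posterior = 0.259586 / 0.799812 ≈ 0.3246

Pr[DDoS attack | latency alert, misconfigured router] ≈ 0.3246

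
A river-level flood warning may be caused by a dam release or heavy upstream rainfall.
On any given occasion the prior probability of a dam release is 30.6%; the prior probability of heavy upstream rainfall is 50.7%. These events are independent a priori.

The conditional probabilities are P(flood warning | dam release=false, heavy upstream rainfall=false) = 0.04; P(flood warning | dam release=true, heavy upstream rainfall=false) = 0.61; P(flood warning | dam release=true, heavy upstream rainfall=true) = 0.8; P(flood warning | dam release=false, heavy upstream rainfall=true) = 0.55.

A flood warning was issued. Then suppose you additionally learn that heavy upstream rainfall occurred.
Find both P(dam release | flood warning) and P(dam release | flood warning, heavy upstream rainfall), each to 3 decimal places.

Weight on dam release=true, given the evidence: 0.092023 + 0.124114 = 0.216137
The normalizing constant is 0.04×0.694×0.493 + 0.55×0.694×0.507 + 0.61×0.306×0.493 + 0.8×0.306×0.507 = 0.423345
P(dam release | flood warning) = 0.216137/0.423345 ≈ 0.511

Now condition on the additional information:
P(flood warning | heavy upstream rainfall) = 0.55×0.694 + 0.8×0.306 = 0.381700 + 0.244800 = 0.626500
Restricting to configurations with dam release present: 0.8×0.306 = 0.244800.
P(dam release | flood warning, heavy upstream rainfall) = 0.244800 / 0.626500 ≈ 0.391

P(dam release | flood warning) ≈ 0.511; P(dam release | flood warning, heavy upstream rainfall) ≈ 0.391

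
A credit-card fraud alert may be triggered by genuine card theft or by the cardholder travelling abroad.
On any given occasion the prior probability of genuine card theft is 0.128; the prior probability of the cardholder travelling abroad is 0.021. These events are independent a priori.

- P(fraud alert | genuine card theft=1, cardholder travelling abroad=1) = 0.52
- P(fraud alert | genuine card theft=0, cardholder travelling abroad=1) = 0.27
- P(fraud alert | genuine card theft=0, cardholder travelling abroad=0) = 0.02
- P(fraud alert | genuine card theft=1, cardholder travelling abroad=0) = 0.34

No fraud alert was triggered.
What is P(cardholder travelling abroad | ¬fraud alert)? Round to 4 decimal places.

P(cardholder travelling abroad | ¬fraud alert) ≈ 0.0157

By total probability over the 4 (genuine card theft, cardholder travelling abroad) configurations:
  P(¬fraud alert) = 0.98·0.872·0.979 + 0.73·0.872·0.021 + 0.66·0.128·0.979 + 0.48·0.128·0.021
        = 0.836614 + 0.013368 + 0.082706 + 0.001290 = 0.933978
Configurations with cardholder travelling abroad contribute 0.014658, so
  P(cardholder travelling abroad | ¬fraud alert) = 0.014658 / 0.933978 ≈ 0.0157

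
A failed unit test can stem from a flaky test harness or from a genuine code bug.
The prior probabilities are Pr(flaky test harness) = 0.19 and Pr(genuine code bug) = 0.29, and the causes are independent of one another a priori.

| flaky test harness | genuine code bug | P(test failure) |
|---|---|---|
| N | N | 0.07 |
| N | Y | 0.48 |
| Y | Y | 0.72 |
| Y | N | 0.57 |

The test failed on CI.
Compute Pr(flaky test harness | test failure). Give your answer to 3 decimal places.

P(test failure) = 0.07·0.81·0.71 + 0.48·0.81·0.29 + 0.57·0.19·0.71 + 0.72·0.19·0.29 = 0.040257 + 0.112752 + 0.076893 + 0.039672 = 0.269574
Of this, 0.116565 comes from 0.076893 + 0.039672 (the flaky test harness=true cases).
P(flaky test harness | test failure) = 0.116565 / 0.269574 ≈ 0.432

Pr(flaky test harness | test failure) ≈ 0.432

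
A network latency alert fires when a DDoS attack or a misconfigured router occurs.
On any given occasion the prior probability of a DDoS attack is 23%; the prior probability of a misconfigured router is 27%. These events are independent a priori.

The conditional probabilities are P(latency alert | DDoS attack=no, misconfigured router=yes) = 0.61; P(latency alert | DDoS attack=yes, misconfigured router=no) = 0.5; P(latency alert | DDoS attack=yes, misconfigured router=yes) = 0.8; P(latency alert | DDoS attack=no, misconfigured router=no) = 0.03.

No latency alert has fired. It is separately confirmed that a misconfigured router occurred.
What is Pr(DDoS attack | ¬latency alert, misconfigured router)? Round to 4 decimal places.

Pr(DDoS attack | ¬latency alert, misconfigured router) ≈ 0.1328

Enumerate both values of DDoS attack and weight by the priors:
  P(¬latency alert | misconfigured router) = 0.39·0.77 + 0.2·0.23
        = 0.300300 + 0.046000 = 0.346300
Keeping only the DDoS attack-present terms gives 0.046000, so
  P(DDoS attack | ¬latency alert, misconfigured router) = 0.046000 / 0.346300 ≈ 0.1328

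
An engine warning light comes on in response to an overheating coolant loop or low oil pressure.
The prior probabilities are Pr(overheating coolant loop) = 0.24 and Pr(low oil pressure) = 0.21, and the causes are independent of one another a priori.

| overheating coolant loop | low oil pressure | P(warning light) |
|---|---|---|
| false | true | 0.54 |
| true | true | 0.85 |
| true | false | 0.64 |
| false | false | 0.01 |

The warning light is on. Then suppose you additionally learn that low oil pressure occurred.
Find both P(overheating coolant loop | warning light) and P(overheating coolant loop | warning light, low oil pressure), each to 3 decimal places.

P(overheating coolant loop | warning light) ≈ 0.640; P(overheating coolant loop | warning light, low oil pressure) ≈ 0.332

P(warning light) = 0.01·0.76·0.79 + 0.54·0.76·0.21 + 0.64·0.24·0.79 + 0.85·0.24·0.21 = 0.006004 + 0.086184 + 0.121344 + 0.042840 = 0.256372
The overheating coolant loop-present share is 0.121344 + 0.042840 = 0.164184.
P(overheating coolant loop | warning light) = 0.164184 / 0.256372 ≈ 0.640

Now condition on the additional information:
By total probability over both values of overheating coolant loop:
  P(warning light | low oil pressure) = 0.54*0.76 + 0.85*0.24
        = 0.410400 + 0.204000 = 0.614400
Keeping only the overheating coolant loop-present terms gives 0.204000, so
  P(overheating coolant loop | warning light, low oil pressure) = 0.204000 / 0.614400 ≈ 0.332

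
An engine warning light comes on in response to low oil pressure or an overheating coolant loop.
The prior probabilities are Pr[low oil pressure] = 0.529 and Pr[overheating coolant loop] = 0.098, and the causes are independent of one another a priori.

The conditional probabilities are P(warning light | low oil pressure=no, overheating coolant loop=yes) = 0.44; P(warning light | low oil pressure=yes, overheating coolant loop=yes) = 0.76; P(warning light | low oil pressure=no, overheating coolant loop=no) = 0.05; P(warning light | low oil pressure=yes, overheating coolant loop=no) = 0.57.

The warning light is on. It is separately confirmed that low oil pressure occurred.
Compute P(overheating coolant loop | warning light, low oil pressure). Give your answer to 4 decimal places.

For the numerator, keep only overheating coolant loop=true terms: 0.76·0.098 = 0.074480
Denominator P(warning light | low oil pressure): 0.57·0.902 + 0.76·0.098 = 0.588620
P(overheating coolant loop | warning light, low oil pressure) = 0.074480/0.588620 ≈ 0.1265

P(overheating coolant loop | warning light, low oil pressure) ≈ 0.1265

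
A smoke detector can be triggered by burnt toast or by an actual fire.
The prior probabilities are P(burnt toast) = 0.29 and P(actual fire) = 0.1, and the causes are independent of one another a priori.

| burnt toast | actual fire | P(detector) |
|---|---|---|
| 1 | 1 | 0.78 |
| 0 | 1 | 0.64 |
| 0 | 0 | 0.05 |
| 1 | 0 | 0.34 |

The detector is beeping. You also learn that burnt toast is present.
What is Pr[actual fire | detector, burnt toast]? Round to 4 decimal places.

Pr[actual fire | detector, burnt toast] ≈ 0.2031

P(detector | burnt toast) = 0.34×0.9 + 0.78×0.1 = 0.306000 + 0.078000 = 0.384000
Restricting to configurations with actual fire present: 0.78×0.1 = 0.078000.
P(actual fire | detector, burnt toast) = 0.078000 / 0.384000 ≈ 0.2031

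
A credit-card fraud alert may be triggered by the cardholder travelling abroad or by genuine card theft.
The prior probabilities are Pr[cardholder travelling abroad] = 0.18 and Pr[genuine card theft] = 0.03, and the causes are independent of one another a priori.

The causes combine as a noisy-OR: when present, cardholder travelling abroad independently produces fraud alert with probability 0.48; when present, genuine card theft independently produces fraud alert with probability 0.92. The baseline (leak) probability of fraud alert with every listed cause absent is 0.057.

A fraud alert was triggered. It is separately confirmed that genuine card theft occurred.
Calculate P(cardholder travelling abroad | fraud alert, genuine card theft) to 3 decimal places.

Under noisy-OR, P(fraud alert | causes) = 1 − (1−0.057)·∏(1−qᵢ) over the active causes.
P(fraud alert | genuine card theft) = 0.92456·0.82 + 0.960771·0.18 = 0.758139 + 0.172939 = 0.931078
Of this, 0.172939 comes from 0.960771·0.18 (the cardholder travelling abroad=true cases).
So P(cardholder travelling abroad | fraud alert, genuine card theft) = 0.172939/0.931078 ≈ 0.186.

P(cardholder travelling abroad | fraud alert, genuine card theft) ≈ 0.186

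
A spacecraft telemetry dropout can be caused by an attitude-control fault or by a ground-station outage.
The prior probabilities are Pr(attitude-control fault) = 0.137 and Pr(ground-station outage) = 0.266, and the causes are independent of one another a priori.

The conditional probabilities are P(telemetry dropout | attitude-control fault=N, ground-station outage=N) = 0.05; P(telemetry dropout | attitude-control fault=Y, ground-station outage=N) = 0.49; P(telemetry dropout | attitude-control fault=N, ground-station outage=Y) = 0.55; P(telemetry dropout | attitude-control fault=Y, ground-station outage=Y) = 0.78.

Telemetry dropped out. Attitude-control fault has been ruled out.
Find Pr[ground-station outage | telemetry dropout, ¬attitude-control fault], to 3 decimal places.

Pr[ground-station outage | telemetry dropout, ¬attitude-control fault] ≈ 0.799

Weight on ground-station outage=true, given the evidence: 0.55×0.266 = 0.146300
Denominator P(telemetry dropout | ¬attitude-control fault): 0.05×0.734 + 0.55×0.266 = 0.183000
P(ground-station outage | telemetry dropout, ¬attitude-control fault) = 0.146300/0.183000 ≈ 0.799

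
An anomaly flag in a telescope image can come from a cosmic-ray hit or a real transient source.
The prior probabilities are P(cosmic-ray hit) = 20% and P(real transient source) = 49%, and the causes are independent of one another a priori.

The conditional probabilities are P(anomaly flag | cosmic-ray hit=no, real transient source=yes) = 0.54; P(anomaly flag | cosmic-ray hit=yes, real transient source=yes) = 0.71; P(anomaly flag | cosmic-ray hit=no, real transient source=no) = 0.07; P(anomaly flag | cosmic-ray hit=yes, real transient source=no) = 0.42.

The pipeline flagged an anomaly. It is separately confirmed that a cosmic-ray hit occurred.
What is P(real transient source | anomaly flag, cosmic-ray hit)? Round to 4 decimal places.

P(real transient source | anomaly flag, cosmic-ray hit) ≈ 0.6189

P(anomaly flag | cosmic-ray hit) = 0.42*0.51 + 0.71*0.49 = 0.214200 + 0.347900 = 0.562100
Restricting to configurations with real transient source present: 0.71*0.49 = 0.347900.
Hence the posterior is 0.347900/0.562100 ≈ 0.6189.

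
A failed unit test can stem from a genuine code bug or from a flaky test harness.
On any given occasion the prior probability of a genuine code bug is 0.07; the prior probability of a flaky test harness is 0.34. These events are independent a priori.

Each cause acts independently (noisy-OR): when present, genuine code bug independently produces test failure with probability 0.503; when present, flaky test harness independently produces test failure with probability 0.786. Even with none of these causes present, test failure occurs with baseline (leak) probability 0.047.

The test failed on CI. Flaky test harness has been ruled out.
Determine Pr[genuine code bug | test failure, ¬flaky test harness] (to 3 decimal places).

Pr[genuine code bug | test failure, ¬flaky test harness] ≈ 0.457

Under noisy-OR, P(test failure | causes) = 1 − (1−0.047)·∏(1−qᵢ) over the active causes.
Enumerate both values of genuine code bug and weight by the priors:
  P(test failure | ¬flaky test harness) = 0.047*0.93 + 0.526359*0.07
        = 0.043710 + 0.036845 = 0.080555
Keeping only the genuine code bug-present terms gives 0.036845, so
  P(genuine code bug | test failure, ¬flaky test harness) = 0.036845 / 0.080555 ≈ 0.457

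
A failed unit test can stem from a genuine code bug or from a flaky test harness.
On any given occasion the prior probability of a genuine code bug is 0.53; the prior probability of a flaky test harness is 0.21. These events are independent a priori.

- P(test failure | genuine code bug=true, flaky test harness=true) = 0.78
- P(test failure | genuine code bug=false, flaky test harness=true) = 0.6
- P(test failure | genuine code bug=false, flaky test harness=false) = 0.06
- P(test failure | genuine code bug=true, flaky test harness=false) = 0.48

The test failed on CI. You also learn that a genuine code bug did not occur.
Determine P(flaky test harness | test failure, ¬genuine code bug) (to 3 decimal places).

P(flaky test harness | test failure, ¬genuine code bug) ≈ 0.727

P(test failure | ¬genuine code bug) = 0.06×0.79 + 0.6×0.21 = 0.047400 + 0.126000 = 0.173400
Restricting to configurations with flaky test harness present: 0.6×0.21 = 0.126000.
Hence the posterior is 0.126000/0.173400 ≈ 0.727.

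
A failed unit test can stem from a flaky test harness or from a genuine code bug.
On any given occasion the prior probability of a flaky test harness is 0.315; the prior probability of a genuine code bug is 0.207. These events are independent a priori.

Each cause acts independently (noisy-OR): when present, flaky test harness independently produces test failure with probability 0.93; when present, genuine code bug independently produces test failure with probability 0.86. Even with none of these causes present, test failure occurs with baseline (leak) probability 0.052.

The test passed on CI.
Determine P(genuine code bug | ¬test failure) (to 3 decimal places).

P(genuine code bug | ¬test failure) ≈ 0.035

Under noisy-OR, P(test failure | causes) = 1 − (1−0.052)·∏(1−qᵢ) over the active causes.
Enumerate the 4 (flaky test harness, genuine code bug) configurations and weight by the priors:
  P(¬test failure) = 0.948*0.685*0.793 + 0.13272*0.685*0.207 + 0.06636*0.315*0.793 + 0.00929*0.315*0.207
        = 0.514958 + 0.018819 + 0.016576 + 0.000606 = 0.550959
The terms with genuine code bug present sum to 0.019425, so
  P(genuine code bug | ¬test failure) = 0.019425 / 0.550959 ≈ 0.035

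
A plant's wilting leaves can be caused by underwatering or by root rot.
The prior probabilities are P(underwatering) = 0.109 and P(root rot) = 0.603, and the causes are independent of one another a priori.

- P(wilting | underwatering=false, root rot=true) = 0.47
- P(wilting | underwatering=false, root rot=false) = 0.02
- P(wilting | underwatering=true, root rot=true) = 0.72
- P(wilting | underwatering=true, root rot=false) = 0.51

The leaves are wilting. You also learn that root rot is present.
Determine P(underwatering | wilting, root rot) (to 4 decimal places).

By total probability over both values of underwatering:
  P(wilting | root rot) = 0.47*0.891 + 0.72*0.109
        = 0.418770 + 0.078480 = 0.497250
The terms with underwatering present sum to 0.078480, so
  P(underwatering | wilting, root rot) = 0.078480 / 0.497250 ≈ 0.1578

P(underwatering | wilting, root rot) ≈ 0.1578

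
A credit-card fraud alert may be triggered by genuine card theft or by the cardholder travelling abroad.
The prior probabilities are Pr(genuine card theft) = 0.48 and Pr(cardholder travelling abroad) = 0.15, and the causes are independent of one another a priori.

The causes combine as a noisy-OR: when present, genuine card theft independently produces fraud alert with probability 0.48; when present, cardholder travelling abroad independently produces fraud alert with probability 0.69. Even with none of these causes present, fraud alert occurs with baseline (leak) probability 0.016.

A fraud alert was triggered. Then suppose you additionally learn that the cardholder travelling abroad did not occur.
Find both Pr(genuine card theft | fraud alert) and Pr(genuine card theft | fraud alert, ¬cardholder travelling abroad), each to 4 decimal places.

Pr(genuine card theft | fraud alert) ≈ 0.8092; Pr(genuine card theft | fraud alert, ¬cardholder travelling abroad) ≈ 0.9657

Under noisy-OR, P(fraud alert | causes) = 1 − (1−0.016)·∏(1−qᵢ) over the active causes.
By total probability over the 4 (genuine card theft, cardholder travelling abroad) configurations:
  P(fraud alert) = 0.016×0.52×0.85 + 0.69496×0.52×0.15 + 0.48832×0.48×0.85 + 0.841379×0.48×0.15
        = 0.007072 + 0.054207 + 0.199235 + 0.060579 = 0.321093
Configurations with genuine card theft contribute 0.259814, so
  P(genuine card theft | fraud alert) = 0.259814 / 0.321093 ≈ 0.8092

With the extra evidence:
For the numerator, keep only genuine card theft=true terms: 0.48832·0.48 = 0.234394
The normalizing constant is 0.016·0.52 + 0.48832·0.48 = 0.242714
Posterior = 0.234394 / 0.242714 ≈ 0.9657
With cardholder travelling abroad excluded, genuine card theft must carry more of the explanatory weight for the fraud alert.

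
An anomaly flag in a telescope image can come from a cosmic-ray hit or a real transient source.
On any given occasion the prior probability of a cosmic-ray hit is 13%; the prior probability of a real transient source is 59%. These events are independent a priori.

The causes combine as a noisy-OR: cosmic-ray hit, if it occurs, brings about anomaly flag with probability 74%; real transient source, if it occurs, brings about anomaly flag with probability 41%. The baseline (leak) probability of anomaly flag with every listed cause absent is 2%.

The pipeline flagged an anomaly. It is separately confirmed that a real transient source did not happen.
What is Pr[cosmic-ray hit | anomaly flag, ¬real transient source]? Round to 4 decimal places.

Pr[cosmic-ray hit | anomaly flag, ¬real transient source] ≈ 0.8477

Under noisy-OR, P(anomaly flag | causes) = 1 − (1−0.02)·∏(1−qᵢ) over the active causes.
P(anomaly flag | ¬real transient source) = 0.02*0.87 + 0.7452*0.13 = 0.017400 + 0.096876 = 0.114276
Of this, 0.096876 comes from 0.7452*0.13 (the cosmic-ray hit=true cases).
P(cosmic-ray hit | anomaly flag, ¬real transient source) = 0.096876 / 0.114276 ≈ 0.8477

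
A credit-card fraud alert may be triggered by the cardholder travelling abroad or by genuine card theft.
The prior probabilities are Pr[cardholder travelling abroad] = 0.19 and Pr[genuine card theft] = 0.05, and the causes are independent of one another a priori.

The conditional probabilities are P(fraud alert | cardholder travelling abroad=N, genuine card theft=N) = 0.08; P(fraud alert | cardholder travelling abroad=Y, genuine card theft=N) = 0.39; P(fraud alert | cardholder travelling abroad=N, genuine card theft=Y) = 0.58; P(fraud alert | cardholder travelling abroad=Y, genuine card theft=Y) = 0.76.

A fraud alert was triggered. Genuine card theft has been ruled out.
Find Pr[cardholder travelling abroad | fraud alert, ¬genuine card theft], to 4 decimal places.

Pr[cardholder travelling abroad | fraud alert, ¬genuine card theft] ≈ 0.5335

Weight on cardholder travelling abroad=true, given the evidence: 0.39·0.19 = 0.074100
Normalizer over all consistent configurations: 0.08·0.81 + 0.39·0.19 = 0.138900
P(cardholder travelling abroad | fraud alert, ¬genuine card theft) = 0.074100/0.138900 ≈ 0.5335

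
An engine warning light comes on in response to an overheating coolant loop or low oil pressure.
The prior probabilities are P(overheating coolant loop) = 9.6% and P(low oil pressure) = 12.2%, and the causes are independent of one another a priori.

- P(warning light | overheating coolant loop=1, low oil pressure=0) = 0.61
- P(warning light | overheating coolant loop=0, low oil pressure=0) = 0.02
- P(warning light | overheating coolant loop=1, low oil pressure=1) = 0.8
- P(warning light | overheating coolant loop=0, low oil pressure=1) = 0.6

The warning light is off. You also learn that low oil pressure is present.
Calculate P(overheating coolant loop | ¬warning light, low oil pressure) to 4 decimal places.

P(overheating coolant loop | ¬warning light, low oil pressure) ≈ 0.0504

Weight on overheating coolant loop=true, given the evidence: 0.2×0.096 = 0.019200
Denominator P(¬warning light | low oil pressure): 0.4×0.904 + 0.2×0.096 = 0.380800
Posterior = 0.019200 / 0.380800 ≈ 0.0504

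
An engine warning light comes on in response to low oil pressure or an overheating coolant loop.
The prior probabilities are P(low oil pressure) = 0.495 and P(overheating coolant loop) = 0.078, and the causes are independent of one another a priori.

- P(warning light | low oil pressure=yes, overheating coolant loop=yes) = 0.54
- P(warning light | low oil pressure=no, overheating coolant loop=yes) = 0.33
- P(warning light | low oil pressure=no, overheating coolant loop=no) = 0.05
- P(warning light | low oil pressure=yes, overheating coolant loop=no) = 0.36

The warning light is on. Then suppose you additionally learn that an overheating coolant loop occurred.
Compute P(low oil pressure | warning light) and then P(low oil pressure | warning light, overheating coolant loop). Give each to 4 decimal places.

P(low oil pressure | warning light) ≈ 0.8362; P(low oil pressure | warning light, overheating coolant loop) ≈ 0.6160

By total probability over the 4 (low oil pressure, overheating coolant loop) configurations:
  P(warning light) = 0.05×0.505×0.922 + 0.33×0.505×0.078 + 0.36×0.495×0.922 + 0.54×0.495×0.078
        = 0.023281 + 0.012999 + 0.164300 + 0.020849 = 0.221429
Configurations with low oil pressure contribute 0.185149, so
  P(low oil pressure | warning light) = 0.185149 / 0.221429 ≈ 0.8362

Now condition on the additional information:
Enumerate both values of low oil pressure and weight by the priors:
  P(warning light | overheating coolant loop) = 0.33×0.505 + 0.54×0.495
        = 0.166650 + 0.267300 = 0.433950
Keeping only the low oil pressure-present terms gives 0.267300, so
  P(low oil pressure | warning light, overheating coolant loop) = 0.267300 / 0.433950 ≈ 0.6160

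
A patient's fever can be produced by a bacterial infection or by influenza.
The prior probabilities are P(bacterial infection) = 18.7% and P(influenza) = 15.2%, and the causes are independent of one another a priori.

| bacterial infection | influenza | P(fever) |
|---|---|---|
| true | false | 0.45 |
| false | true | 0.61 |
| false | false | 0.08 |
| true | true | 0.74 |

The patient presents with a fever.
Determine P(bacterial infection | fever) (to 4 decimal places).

Sum P(fever|·) weighted by the priors over the 4 (bacterial infection, influenza) configurations:
  P(fever) = 0.08×0.813×0.848 + 0.61×0.813×0.152 + 0.45×0.187×0.848 + 0.74×0.187×0.152
        = 0.055154 + 0.075381 + 0.071359 + 0.021034 = 0.222928
The terms with bacterial infection present sum to 0.092393, so
  P(bacterial infection | fever) = 0.092393 / 0.222928 ≈ 0.4145

P(bacterial infection | fever) ≈ 0.4145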